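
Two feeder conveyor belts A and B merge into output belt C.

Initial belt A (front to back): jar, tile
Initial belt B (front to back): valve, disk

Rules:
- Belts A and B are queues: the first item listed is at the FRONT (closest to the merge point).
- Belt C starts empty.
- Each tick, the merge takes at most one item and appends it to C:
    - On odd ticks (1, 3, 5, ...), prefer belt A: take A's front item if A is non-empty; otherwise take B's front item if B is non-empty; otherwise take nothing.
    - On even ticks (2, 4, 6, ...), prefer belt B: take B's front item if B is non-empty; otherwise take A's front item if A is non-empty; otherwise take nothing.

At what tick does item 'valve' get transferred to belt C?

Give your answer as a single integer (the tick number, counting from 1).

Tick 1: prefer A, take jar from A; A=[tile] B=[valve,disk] C=[jar]
Tick 2: prefer B, take valve from B; A=[tile] B=[disk] C=[jar,valve]

Answer: 2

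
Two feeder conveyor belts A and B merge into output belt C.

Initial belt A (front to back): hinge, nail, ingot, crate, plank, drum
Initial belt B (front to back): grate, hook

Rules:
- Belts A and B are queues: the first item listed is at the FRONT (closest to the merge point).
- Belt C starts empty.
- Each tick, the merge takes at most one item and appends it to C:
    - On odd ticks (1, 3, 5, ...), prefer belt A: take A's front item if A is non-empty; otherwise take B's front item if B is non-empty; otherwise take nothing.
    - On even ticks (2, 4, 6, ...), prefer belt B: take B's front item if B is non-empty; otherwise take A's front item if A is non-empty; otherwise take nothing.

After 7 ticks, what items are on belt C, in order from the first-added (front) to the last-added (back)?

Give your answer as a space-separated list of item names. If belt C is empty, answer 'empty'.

Answer: hinge grate nail hook ingot crate plank

Derivation:
Tick 1: prefer A, take hinge from A; A=[nail,ingot,crate,plank,drum] B=[grate,hook] C=[hinge]
Tick 2: prefer B, take grate from B; A=[nail,ingot,crate,plank,drum] B=[hook] C=[hinge,grate]
Tick 3: prefer A, take nail from A; A=[ingot,crate,plank,drum] B=[hook] C=[hinge,grate,nail]
Tick 4: prefer B, take hook from B; A=[ingot,crate,plank,drum] B=[-] C=[hinge,grate,nail,hook]
Tick 5: prefer A, take ingot from A; A=[crate,plank,drum] B=[-] C=[hinge,grate,nail,hook,ingot]
Tick 6: prefer B, take crate from A; A=[plank,drum] B=[-] C=[hinge,grate,nail,hook,ingot,crate]
Tick 7: prefer A, take plank from A; A=[drum] B=[-] C=[hinge,grate,nail,hook,ingot,crate,plank]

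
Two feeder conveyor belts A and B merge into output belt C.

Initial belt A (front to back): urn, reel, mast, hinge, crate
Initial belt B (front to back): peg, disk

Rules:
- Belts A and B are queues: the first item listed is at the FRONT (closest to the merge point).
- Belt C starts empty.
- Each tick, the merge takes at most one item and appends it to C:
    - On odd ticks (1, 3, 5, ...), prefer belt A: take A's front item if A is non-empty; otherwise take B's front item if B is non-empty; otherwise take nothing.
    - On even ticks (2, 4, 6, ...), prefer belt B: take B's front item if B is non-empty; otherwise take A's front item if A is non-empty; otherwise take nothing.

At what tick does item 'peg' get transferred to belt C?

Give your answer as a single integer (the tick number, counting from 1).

Tick 1: prefer A, take urn from A; A=[reel,mast,hinge,crate] B=[peg,disk] C=[urn]
Tick 2: prefer B, take peg from B; A=[reel,mast,hinge,crate] B=[disk] C=[urn,peg]

Answer: 2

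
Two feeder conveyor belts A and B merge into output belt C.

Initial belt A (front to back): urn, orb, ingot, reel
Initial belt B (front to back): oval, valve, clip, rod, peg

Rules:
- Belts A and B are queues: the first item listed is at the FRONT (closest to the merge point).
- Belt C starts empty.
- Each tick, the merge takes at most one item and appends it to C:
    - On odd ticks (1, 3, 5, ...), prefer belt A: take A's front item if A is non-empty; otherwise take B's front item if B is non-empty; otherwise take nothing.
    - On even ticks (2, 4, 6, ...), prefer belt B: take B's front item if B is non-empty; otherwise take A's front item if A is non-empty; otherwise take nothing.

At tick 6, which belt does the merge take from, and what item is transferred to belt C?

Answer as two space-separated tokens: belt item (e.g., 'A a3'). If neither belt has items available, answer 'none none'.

Answer: B clip

Derivation:
Tick 1: prefer A, take urn from A; A=[orb,ingot,reel] B=[oval,valve,clip,rod,peg] C=[urn]
Tick 2: prefer B, take oval from B; A=[orb,ingot,reel] B=[valve,clip,rod,peg] C=[urn,oval]
Tick 3: prefer A, take orb from A; A=[ingot,reel] B=[valve,clip,rod,peg] C=[urn,oval,orb]
Tick 4: prefer B, take valve from B; A=[ingot,reel] B=[clip,rod,peg] C=[urn,oval,orb,valve]
Tick 5: prefer A, take ingot from A; A=[reel] B=[clip,rod,peg] C=[urn,oval,orb,valve,ingot]
Tick 6: prefer B, take clip from B; A=[reel] B=[rod,peg] C=[urn,oval,orb,valve,ingot,clip]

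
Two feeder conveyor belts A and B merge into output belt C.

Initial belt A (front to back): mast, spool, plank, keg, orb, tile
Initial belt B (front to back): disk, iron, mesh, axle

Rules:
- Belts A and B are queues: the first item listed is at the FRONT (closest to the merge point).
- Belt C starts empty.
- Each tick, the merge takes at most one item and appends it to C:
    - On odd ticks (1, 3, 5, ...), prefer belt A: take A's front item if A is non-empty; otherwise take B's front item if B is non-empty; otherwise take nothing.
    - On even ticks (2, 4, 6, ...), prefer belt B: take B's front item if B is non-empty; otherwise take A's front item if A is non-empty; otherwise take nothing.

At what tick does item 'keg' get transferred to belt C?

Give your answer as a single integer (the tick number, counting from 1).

Tick 1: prefer A, take mast from A; A=[spool,plank,keg,orb,tile] B=[disk,iron,mesh,axle] C=[mast]
Tick 2: prefer B, take disk from B; A=[spool,plank,keg,orb,tile] B=[iron,mesh,axle] C=[mast,disk]
Tick 3: prefer A, take spool from A; A=[plank,keg,orb,tile] B=[iron,mesh,axle] C=[mast,disk,spool]
Tick 4: prefer B, take iron from B; A=[plank,keg,orb,tile] B=[mesh,axle] C=[mast,disk,spool,iron]
Tick 5: prefer A, take plank from A; A=[keg,orb,tile] B=[mesh,axle] C=[mast,disk,spool,iron,plank]
Tick 6: prefer B, take mesh from B; A=[keg,orb,tile] B=[axle] C=[mast,disk,spool,iron,plank,mesh]
Tick 7: prefer A, take keg from A; A=[orb,tile] B=[axle] C=[mast,disk,spool,iron,plank,mesh,keg]

Answer: 7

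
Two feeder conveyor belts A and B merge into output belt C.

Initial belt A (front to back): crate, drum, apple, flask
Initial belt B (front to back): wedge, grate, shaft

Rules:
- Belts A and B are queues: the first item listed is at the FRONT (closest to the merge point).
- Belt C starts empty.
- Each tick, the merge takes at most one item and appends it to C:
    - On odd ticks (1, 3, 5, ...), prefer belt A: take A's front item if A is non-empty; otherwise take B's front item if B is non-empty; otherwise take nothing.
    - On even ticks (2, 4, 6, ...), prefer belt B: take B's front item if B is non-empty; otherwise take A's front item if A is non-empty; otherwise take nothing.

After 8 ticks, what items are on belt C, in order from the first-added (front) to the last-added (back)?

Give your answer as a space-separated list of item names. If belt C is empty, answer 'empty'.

Answer: crate wedge drum grate apple shaft flask

Derivation:
Tick 1: prefer A, take crate from A; A=[drum,apple,flask] B=[wedge,grate,shaft] C=[crate]
Tick 2: prefer B, take wedge from B; A=[drum,apple,flask] B=[grate,shaft] C=[crate,wedge]
Tick 3: prefer A, take drum from A; A=[apple,flask] B=[grate,shaft] C=[crate,wedge,drum]
Tick 4: prefer B, take grate from B; A=[apple,flask] B=[shaft] C=[crate,wedge,drum,grate]
Tick 5: prefer A, take apple from A; A=[flask] B=[shaft] C=[crate,wedge,drum,grate,apple]
Tick 6: prefer B, take shaft from B; A=[flask] B=[-] C=[crate,wedge,drum,grate,apple,shaft]
Tick 7: prefer A, take flask from A; A=[-] B=[-] C=[crate,wedge,drum,grate,apple,shaft,flask]
Tick 8: prefer B, both empty, nothing taken; A=[-] B=[-] C=[crate,wedge,drum,grate,apple,shaft,flask]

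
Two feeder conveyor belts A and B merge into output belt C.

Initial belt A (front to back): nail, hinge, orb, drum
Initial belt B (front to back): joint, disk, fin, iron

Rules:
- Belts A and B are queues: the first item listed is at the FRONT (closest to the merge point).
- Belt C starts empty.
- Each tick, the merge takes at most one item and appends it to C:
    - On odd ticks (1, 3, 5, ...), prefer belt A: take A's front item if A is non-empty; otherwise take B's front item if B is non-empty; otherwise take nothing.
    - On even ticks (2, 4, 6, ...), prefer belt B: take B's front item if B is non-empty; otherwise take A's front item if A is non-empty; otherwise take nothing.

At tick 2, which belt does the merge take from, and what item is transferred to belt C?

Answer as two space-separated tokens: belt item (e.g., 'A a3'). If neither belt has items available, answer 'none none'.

Tick 1: prefer A, take nail from A; A=[hinge,orb,drum] B=[joint,disk,fin,iron] C=[nail]
Tick 2: prefer B, take joint from B; A=[hinge,orb,drum] B=[disk,fin,iron] C=[nail,joint]

Answer: B joint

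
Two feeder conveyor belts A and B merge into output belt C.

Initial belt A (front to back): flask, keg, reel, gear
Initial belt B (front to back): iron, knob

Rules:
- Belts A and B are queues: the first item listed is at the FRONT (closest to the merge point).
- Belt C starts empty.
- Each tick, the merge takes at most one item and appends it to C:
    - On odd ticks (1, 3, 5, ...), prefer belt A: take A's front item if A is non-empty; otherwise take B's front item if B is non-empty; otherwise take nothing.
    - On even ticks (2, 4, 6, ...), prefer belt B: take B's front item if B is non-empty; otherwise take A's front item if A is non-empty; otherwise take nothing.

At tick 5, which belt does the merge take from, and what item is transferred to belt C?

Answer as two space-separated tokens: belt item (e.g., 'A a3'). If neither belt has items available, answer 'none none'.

Tick 1: prefer A, take flask from A; A=[keg,reel,gear] B=[iron,knob] C=[flask]
Tick 2: prefer B, take iron from B; A=[keg,reel,gear] B=[knob] C=[flask,iron]
Tick 3: prefer A, take keg from A; A=[reel,gear] B=[knob] C=[flask,iron,keg]
Tick 4: prefer B, take knob from B; A=[reel,gear] B=[-] C=[flask,iron,keg,knob]
Tick 5: prefer A, take reel from A; A=[gear] B=[-] C=[flask,iron,keg,knob,reel]

Answer: A reel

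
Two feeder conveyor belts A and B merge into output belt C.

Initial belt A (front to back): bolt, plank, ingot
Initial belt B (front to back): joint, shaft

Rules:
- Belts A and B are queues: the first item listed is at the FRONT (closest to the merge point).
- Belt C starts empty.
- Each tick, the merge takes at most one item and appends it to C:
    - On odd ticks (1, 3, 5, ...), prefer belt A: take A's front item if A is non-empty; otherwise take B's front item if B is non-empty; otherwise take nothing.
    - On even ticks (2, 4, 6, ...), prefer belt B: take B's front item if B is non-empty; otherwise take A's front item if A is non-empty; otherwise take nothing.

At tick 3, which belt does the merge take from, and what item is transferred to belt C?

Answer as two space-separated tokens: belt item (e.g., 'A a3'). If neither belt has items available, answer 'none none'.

Tick 1: prefer A, take bolt from A; A=[plank,ingot] B=[joint,shaft] C=[bolt]
Tick 2: prefer B, take joint from B; A=[plank,ingot] B=[shaft] C=[bolt,joint]
Tick 3: prefer A, take plank from A; A=[ingot] B=[shaft] C=[bolt,joint,plank]

Answer: A plank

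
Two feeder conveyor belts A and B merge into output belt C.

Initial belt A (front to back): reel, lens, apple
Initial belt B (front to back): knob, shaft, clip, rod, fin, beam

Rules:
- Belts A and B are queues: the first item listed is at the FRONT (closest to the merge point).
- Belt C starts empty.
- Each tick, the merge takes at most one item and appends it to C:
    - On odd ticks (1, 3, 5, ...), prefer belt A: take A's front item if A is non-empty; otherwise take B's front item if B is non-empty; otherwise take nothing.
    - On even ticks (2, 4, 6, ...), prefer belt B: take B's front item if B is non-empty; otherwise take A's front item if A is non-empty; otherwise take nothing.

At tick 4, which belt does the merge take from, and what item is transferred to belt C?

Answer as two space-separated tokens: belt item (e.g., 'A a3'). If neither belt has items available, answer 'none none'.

Answer: B shaft

Derivation:
Tick 1: prefer A, take reel from A; A=[lens,apple] B=[knob,shaft,clip,rod,fin,beam] C=[reel]
Tick 2: prefer B, take knob from B; A=[lens,apple] B=[shaft,clip,rod,fin,beam] C=[reel,knob]
Tick 3: prefer A, take lens from A; A=[apple] B=[shaft,clip,rod,fin,beam] C=[reel,knob,lens]
Tick 4: prefer B, take shaft from B; A=[apple] B=[clip,rod,fin,beam] C=[reel,knob,lens,shaft]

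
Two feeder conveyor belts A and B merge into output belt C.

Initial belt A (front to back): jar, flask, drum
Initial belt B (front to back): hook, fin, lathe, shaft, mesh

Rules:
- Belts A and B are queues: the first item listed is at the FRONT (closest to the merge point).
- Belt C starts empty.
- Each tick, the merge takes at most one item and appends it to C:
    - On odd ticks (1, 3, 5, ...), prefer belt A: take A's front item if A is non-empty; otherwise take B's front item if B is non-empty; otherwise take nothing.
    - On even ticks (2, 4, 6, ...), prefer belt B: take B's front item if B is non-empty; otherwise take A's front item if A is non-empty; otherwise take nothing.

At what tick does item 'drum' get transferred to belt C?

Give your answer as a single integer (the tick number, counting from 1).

Tick 1: prefer A, take jar from A; A=[flask,drum] B=[hook,fin,lathe,shaft,mesh] C=[jar]
Tick 2: prefer B, take hook from B; A=[flask,drum] B=[fin,lathe,shaft,mesh] C=[jar,hook]
Tick 3: prefer A, take flask from A; A=[drum] B=[fin,lathe,shaft,mesh] C=[jar,hook,flask]
Tick 4: prefer B, take fin from B; A=[drum] B=[lathe,shaft,mesh] C=[jar,hook,flask,fin]
Tick 5: prefer A, take drum from A; A=[-] B=[lathe,shaft,mesh] C=[jar,hook,flask,fin,drum]

Answer: 5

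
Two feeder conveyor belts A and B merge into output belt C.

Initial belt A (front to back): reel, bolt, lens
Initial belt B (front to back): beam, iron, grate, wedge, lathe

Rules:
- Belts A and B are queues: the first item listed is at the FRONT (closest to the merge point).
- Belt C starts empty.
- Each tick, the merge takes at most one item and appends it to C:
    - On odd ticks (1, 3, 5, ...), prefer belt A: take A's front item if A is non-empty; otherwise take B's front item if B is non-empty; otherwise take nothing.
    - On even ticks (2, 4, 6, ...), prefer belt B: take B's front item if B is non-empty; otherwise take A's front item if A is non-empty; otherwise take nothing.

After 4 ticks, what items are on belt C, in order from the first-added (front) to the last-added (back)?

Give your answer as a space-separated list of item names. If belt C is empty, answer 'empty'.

Tick 1: prefer A, take reel from A; A=[bolt,lens] B=[beam,iron,grate,wedge,lathe] C=[reel]
Tick 2: prefer B, take beam from B; A=[bolt,lens] B=[iron,grate,wedge,lathe] C=[reel,beam]
Tick 3: prefer A, take bolt from A; A=[lens] B=[iron,grate,wedge,lathe] C=[reel,beam,bolt]
Tick 4: prefer B, take iron from B; A=[lens] B=[grate,wedge,lathe] C=[reel,beam,bolt,iron]

Answer: reel beam bolt iron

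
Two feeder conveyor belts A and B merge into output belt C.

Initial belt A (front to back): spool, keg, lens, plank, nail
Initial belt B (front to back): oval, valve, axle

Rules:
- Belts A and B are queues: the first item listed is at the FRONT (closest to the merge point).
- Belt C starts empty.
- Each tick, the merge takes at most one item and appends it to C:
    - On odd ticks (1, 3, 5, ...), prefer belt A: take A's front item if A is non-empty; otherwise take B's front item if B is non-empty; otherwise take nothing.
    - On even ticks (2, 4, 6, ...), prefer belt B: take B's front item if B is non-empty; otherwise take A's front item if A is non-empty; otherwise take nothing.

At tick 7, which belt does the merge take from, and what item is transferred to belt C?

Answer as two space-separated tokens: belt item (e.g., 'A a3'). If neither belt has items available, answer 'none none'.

Tick 1: prefer A, take spool from A; A=[keg,lens,plank,nail] B=[oval,valve,axle] C=[spool]
Tick 2: prefer B, take oval from B; A=[keg,lens,plank,nail] B=[valve,axle] C=[spool,oval]
Tick 3: prefer A, take keg from A; A=[lens,plank,nail] B=[valve,axle] C=[spool,oval,keg]
Tick 4: prefer B, take valve from B; A=[lens,plank,nail] B=[axle] C=[spool,oval,keg,valve]
Tick 5: prefer A, take lens from A; A=[plank,nail] B=[axle] C=[spool,oval,keg,valve,lens]
Tick 6: prefer B, take axle from B; A=[plank,nail] B=[-] C=[spool,oval,keg,valve,lens,axle]
Tick 7: prefer A, take plank from A; A=[nail] B=[-] C=[spool,oval,keg,valve,lens,axle,plank]

Answer: A plank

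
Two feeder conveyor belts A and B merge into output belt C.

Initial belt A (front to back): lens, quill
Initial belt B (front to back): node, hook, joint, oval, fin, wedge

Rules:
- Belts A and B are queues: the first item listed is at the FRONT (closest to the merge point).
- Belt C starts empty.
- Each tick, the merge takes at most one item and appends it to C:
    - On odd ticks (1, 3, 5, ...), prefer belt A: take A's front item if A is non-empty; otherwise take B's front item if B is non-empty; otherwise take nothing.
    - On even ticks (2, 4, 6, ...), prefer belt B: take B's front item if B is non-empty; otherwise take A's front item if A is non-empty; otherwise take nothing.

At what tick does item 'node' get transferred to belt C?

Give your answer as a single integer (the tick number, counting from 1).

Answer: 2

Derivation:
Tick 1: prefer A, take lens from A; A=[quill] B=[node,hook,joint,oval,fin,wedge] C=[lens]
Tick 2: prefer B, take node from B; A=[quill] B=[hook,joint,oval,fin,wedge] C=[lens,node]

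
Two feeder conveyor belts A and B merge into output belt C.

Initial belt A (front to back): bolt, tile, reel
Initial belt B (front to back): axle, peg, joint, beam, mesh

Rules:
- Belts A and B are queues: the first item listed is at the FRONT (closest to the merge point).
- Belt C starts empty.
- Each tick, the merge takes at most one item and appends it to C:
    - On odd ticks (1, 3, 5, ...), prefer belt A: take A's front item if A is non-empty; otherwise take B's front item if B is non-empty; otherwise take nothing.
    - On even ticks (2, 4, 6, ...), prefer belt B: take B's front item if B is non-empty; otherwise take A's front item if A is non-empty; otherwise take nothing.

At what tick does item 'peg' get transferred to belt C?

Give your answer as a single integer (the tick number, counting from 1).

Answer: 4

Derivation:
Tick 1: prefer A, take bolt from A; A=[tile,reel] B=[axle,peg,joint,beam,mesh] C=[bolt]
Tick 2: prefer B, take axle from B; A=[tile,reel] B=[peg,joint,beam,mesh] C=[bolt,axle]
Tick 3: prefer A, take tile from A; A=[reel] B=[peg,joint,beam,mesh] C=[bolt,axle,tile]
Tick 4: prefer B, take peg from B; A=[reel] B=[joint,beam,mesh] C=[bolt,axle,tile,peg]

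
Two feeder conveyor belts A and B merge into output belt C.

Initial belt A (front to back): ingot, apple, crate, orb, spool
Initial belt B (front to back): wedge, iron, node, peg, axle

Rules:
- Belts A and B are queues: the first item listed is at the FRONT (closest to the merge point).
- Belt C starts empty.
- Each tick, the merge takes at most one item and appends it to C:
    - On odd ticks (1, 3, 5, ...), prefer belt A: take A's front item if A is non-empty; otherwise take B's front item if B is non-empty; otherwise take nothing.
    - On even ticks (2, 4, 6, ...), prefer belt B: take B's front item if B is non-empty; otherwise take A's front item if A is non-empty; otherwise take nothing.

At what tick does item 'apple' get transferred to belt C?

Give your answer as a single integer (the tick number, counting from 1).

Tick 1: prefer A, take ingot from A; A=[apple,crate,orb,spool] B=[wedge,iron,node,peg,axle] C=[ingot]
Tick 2: prefer B, take wedge from B; A=[apple,crate,orb,spool] B=[iron,node,peg,axle] C=[ingot,wedge]
Tick 3: prefer A, take apple from A; A=[crate,orb,spool] B=[iron,node,peg,axle] C=[ingot,wedge,apple]

Answer: 3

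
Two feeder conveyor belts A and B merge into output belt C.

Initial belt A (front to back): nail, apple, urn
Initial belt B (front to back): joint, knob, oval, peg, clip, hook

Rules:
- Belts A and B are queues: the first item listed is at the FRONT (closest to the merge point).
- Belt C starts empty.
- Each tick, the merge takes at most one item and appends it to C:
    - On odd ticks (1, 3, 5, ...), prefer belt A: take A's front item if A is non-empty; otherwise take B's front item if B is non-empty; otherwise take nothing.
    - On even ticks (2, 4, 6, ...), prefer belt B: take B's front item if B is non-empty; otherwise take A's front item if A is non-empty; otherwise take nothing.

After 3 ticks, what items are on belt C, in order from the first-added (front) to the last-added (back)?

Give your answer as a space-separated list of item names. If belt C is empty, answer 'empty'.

Tick 1: prefer A, take nail from A; A=[apple,urn] B=[joint,knob,oval,peg,clip,hook] C=[nail]
Tick 2: prefer B, take joint from B; A=[apple,urn] B=[knob,oval,peg,clip,hook] C=[nail,joint]
Tick 3: prefer A, take apple from A; A=[urn] B=[knob,oval,peg,clip,hook] C=[nail,joint,apple]

Answer: nail joint apple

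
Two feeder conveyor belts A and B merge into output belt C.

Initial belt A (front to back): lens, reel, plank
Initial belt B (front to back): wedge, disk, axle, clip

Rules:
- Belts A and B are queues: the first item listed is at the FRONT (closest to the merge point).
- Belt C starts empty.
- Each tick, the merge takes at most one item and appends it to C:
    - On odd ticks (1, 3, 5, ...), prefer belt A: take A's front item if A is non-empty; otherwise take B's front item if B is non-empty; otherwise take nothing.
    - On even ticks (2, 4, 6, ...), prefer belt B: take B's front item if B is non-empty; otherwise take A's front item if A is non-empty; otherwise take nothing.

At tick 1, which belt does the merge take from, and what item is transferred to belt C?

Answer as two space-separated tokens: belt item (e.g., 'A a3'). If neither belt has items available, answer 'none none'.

Tick 1: prefer A, take lens from A; A=[reel,plank] B=[wedge,disk,axle,clip] C=[lens]

Answer: A lens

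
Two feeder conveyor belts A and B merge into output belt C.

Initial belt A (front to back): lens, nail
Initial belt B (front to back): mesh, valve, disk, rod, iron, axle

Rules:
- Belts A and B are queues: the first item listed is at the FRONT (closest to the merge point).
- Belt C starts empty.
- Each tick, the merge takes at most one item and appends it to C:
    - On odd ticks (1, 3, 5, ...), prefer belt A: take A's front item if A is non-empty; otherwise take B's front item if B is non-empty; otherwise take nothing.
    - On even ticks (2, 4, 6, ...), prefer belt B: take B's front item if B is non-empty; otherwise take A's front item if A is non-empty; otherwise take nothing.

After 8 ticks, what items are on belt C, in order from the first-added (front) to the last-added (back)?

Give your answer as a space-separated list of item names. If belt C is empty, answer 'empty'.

Answer: lens mesh nail valve disk rod iron axle

Derivation:
Tick 1: prefer A, take lens from A; A=[nail] B=[mesh,valve,disk,rod,iron,axle] C=[lens]
Tick 2: prefer B, take mesh from B; A=[nail] B=[valve,disk,rod,iron,axle] C=[lens,mesh]
Tick 3: prefer A, take nail from A; A=[-] B=[valve,disk,rod,iron,axle] C=[lens,mesh,nail]
Tick 4: prefer B, take valve from B; A=[-] B=[disk,rod,iron,axle] C=[lens,mesh,nail,valve]
Tick 5: prefer A, take disk from B; A=[-] B=[rod,iron,axle] C=[lens,mesh,nail,valve,disk]
Tick 6: prefer B, take rod from B; A=[-] B=[iron,axle] C=[lens,mesh,nail,valve,disk,rod]
Tick 7: prefer A, take iron from B; A=[-] B=[axle] C=[lens,mesh,nail,valve,disk,rod,iron]
Tick 8: prefer B, take axle from B; A=[-] B=[-] C=[lens,mesh,nail,valve,disk,rod,iron,axle]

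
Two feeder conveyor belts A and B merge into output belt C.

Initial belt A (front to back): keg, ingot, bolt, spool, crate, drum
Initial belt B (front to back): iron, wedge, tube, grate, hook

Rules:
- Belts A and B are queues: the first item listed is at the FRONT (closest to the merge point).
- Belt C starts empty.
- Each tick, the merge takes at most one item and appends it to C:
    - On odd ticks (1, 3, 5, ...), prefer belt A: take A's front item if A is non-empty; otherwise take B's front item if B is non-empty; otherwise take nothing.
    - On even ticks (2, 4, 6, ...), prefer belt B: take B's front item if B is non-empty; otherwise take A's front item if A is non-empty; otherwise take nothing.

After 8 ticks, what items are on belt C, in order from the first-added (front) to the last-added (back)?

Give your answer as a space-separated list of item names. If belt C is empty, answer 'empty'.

Answer: keg iron ingot wedge bolt tube spool grate

Derivation:
Tick 1: prefer A, take keg from A; A=[ingot,bolt,spool,crate,drum] B=[iron,wedge,tube,grate,hook] C=[keg]
Tick 2: prefer B, take iron from B; A=[ingot,bolt,spool,crate,drum] B=[wedge,tube,grate,hook] C=[keg,iron]
Tick 3: prefer A, take ingot from A; A=[bolt,spool,crate,drum] B=[wedge,tube,grate,hook] C=[keg,iron,ingot]
Tick 4: prefer B, take wedge from B; A=[bolt,spool,crate,drum] B=[tube,grate,hook] C=[keg,iron,ingot,wedge]
Tick 5: prefer A, take bolt from A; A=[spool,crate,drum] B=[tube,grate,hook] C=[keg,iron,ingot,wedge,bolt]
Tick 6: prefer B, take tube from B; A=[spool,crate,drum] B=[grate,hook] C=[keg,iron,ingot,wedge,bolt,tube]
Tick 7: prefer A, take spool from A; A=[crate,drum] B=[grate,hook] C=[keg,iron,ingot,wedge,bolt,tube,spool]
Tick 8: prefer B, take grate from B; A=[crate,drum] B=[hook] C=[keg,iron,ingot,wedge,bolt,tube,spool,grate]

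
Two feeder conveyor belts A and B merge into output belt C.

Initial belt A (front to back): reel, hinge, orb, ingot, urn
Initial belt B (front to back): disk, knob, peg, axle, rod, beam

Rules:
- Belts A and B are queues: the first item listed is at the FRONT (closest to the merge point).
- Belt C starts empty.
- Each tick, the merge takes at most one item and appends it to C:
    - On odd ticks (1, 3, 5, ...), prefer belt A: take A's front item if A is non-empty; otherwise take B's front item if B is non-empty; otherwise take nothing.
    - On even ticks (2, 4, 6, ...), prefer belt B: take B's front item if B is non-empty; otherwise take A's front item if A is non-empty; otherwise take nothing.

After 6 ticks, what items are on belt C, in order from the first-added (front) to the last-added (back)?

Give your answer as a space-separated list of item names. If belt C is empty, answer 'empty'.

Answer: reel disk hinge knob orb peg

Derivation:
Tick 1: prefer A, take reel from A; A=[hinge,orb,ingot,urn] B=[disk,knob,peg,axle,rod,beam] C=[reel]
Tick 2: prefer B, take disk from B; A=[hinge,orb,ingot,urn] B=[knob,peg,axle,rod,beam] C=[reel,disk]
Tick 3: prefer A, take hinge from A; A=[orb,ingot,urn] B=[knob,peg,axle,rod,beam] C=[reel,disk,hinge]
Tick 4: prefer B, take knob from B; A=[orb,ingot,urn] B=[peg,axle,rod,beam] C=[reel,disk,hinge,knob]
Tick 5: prefer A, take orb from A; A=[ingot,urn] B=[peg,axle,rod,beam] C=[reel,disk,hinge,knob,orb]
Tick 6: prefer B, take peg from B; A=[ingot,urn] B=[axle,rod,beam] C=[reel,disk,hinge,knob,orb,peg]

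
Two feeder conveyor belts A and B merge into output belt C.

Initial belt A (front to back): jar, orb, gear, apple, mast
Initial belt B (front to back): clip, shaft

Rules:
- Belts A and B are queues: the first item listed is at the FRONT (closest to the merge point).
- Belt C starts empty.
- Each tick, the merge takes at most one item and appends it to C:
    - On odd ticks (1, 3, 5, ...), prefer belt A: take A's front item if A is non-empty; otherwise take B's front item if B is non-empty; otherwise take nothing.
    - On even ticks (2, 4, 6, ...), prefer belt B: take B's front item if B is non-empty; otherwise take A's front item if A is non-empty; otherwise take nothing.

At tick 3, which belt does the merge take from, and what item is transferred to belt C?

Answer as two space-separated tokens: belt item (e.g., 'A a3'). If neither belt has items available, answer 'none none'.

Tick 1: prefer A, take jar from A; A=[orb,gear,apple,mast] B=[clip,shaft] C=[jar]
Tick 2: prefer B, take clip from B; A=[orb,gear,apple,mast] B=[shaft] C=[jar,clip]
Tick 3: prefer A, take orb from A; A=[gear,apple,mast] B=[shaft] C=[jar,clip,orb]

Answer: A orb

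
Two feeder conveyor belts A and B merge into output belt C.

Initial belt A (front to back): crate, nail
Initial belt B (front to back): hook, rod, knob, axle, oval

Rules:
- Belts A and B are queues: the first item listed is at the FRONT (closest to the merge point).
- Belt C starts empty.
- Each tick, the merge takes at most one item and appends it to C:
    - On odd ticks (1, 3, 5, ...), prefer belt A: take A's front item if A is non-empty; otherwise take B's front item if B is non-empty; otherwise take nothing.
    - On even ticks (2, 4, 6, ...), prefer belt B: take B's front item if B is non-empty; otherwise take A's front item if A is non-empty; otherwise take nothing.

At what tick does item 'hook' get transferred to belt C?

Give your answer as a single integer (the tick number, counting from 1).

Tick 1: prefer A, take crate from A; A=[nail] B=[hook,rod,knob,axle,oval] C=[crate]
Tick 2: prefer B, take hook from B; A=[nail] B=[rod,knob,axle,oval] C=[crate,hook]

Answer: 2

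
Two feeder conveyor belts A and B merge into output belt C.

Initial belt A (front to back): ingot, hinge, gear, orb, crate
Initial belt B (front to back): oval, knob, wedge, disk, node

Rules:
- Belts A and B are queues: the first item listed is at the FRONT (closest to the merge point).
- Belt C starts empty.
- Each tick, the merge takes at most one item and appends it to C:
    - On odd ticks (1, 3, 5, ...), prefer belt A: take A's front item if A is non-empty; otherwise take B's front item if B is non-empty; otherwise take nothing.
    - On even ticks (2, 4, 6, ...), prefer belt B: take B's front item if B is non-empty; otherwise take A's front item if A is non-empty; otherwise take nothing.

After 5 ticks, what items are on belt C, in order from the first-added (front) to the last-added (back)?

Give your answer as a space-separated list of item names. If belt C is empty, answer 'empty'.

Tick 1: prefer A, take ingot from A; A=[hinge,gear,orb,crate] B=[oval,knob,wedge,disk,node] C=[ingot]
Tick 2: prefer B, take oval from B; A=[hinge,gear,orb,crate] B=[knob,wedge,disk,node] C=[ingot,oval]
Tick 3: prefer A, take hinge from A; A=[gear,orb,crate] B=[knob,wedge,disk,node] C=[ingot,oval,hinge]
Tick 4: prefer B, take knob from B; A=[gear,orb,crate] B=[wedge,disk,node] C=[ingot,oval,hinge,knob]
Tick 5: prefer A, take gear from A; A=[orb,crate] B=[wedge,disk,node] C=[ingot,oval,hinge,knob,gear]

Answer: ingot oval hinge knob gear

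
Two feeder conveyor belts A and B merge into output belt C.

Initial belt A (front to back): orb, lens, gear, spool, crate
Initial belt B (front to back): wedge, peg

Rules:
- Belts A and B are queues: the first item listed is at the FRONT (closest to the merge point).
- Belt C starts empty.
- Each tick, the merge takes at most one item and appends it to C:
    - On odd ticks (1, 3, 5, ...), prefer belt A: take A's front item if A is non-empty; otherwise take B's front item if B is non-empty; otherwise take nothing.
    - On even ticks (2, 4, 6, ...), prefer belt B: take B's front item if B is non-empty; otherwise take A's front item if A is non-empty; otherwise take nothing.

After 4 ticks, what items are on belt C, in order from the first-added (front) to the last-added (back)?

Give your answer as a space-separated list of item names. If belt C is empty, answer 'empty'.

Answer: orb wedge lens peg

Derivation:
Tick 1: prefer A, take orb from A; A=[lens,gear,spool,crate] B=[wedge,peg] C=[orb]
Tick 2: prefer B, take wedge from B; A=[lens,gear,spool,crate] B=[peg] C=[orb,wedge]
Tick 3: prefer A, take lens from A; A=[gear,spool,crate] B=[peg] C=[orb,wedge,lens]
Tick 4: prefer B, take peg from B; A=[gear,spool,crate] B=[-] C=[orb,wedge,lens,peg]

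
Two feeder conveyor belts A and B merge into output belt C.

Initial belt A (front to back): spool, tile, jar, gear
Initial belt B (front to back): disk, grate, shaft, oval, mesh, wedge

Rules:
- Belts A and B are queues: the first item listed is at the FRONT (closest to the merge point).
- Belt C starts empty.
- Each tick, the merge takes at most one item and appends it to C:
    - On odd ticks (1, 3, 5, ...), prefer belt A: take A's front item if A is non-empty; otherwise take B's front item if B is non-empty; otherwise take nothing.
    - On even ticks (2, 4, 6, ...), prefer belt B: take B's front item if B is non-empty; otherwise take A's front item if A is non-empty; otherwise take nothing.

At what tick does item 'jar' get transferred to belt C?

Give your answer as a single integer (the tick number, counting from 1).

Answer: 5

Derivation:
Tick 1: prefer A, take spool from A; A=[tile,jar,gear] B=[disk,grate,shaft,oval,mesh,wedge] C=[spool]
Tick 2: prefer B, take disk from B; A=[tile,jar,gear] B=[grate,shaft,oval,mesh,wedge] C=[spool,disk]
Tick 3: prefer A, take tile from A; A=[jar,gear] B=[grate,shaft,oval,mesh,wedge] C=[spool,disk,tile]
Tick 4: prefer B, take grate from B; A=[jar,gear] B=[shaft,oval,mesh,wedge] C=[spool,disk,tile,grate]
Tick 5: prefer A, take jar from A; A=[gear] B=[shaft,oval,mesh,wedge] C=[spool,disk,tile,grate,jar]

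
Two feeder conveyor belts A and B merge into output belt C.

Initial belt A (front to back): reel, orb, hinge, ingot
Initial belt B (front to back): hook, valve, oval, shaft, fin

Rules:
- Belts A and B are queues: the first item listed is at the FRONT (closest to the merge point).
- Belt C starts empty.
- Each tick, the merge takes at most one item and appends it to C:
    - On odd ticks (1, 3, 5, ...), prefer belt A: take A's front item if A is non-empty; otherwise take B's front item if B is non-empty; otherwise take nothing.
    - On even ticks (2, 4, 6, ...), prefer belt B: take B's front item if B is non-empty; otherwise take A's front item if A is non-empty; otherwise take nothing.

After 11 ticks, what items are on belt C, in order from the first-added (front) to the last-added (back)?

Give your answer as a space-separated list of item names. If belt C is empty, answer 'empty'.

Tick 1: prefer A, take reel from A; A=[orb,hinge,ingot] B=[hook,valve,oval,shaft,fin] C=[reel]
Tick 2: prefer B, take hook from B; A=[orb,hinge,ingot] B=[valve,oval,shaft,fin] C=[reel,hook]
Tick 3: prefer A, take orb from A; A=[hinge,ingot] B=[valve,oval,shaft,fin] C=[reel,hook,orb]
Tick 4: prefer B, take valve from B; A=[hinge,ingot] B=[oval,shaft,fin] C=[reel,hook,orb,valve]
Tick 5: prefer A, take hinge from A; A=[ingot] B=[oval,shaft,fin] C=[reel,hook,orb,valve,hinge]
Tick 6: prefer B, take oval from B; A=[ingot] B=[shaft,fin] C=[reel,hook,orb,valve,hinge,oval]
Tick 7: prefer A, take ingot from A; A=[-] B=[shaft,fin] C=[reel,hook,orb,valve,hinge,oval,ingot]
Tick 8: prefer B, take shaft from B; A=[-] B=[fin] C=[reel,hook,orb,valve,hinge,oval,ingot,shaft]
Tick 9: prefer A, take fin from B; A=[-] B=[-] C=[reel,hook,orb,valve,hinge,oval,ingot,shaft,fin]
Tick 10: prefer B, both empty, nothing taken; A=[-] B=[-] C=[reel,hook,orb,valve,hinge,oval,ingot,shaft,fin]
Tick 11: prefer A, both empty, nothing taken; A=[-] B=[-] C=[reel,hook,orb,valve,hinge,oval,ingot,shaft,fin]

Answer: reel hook orb valve hinge oval ingot shaft fin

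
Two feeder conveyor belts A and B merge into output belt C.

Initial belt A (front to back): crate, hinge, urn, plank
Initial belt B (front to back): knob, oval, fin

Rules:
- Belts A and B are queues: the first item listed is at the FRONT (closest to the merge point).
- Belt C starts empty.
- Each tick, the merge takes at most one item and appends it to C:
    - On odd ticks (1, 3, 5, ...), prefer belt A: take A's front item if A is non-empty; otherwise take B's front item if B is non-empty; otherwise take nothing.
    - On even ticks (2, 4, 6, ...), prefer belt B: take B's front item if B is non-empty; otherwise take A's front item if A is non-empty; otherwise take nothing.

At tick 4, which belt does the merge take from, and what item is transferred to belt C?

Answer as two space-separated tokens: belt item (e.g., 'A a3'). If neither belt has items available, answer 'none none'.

Answer: B oval

Derivation:
Tick 1: prefer A, take crate from A; A=[hinge,urn,plank] B=[knob,oval,fin] C=[crate]
Tick 2: prefer B, take knob from B; A=[hinge,urn,plank] B=[oval,fin] C=[crate,knob]
Tick 3: prefer A, take hinge from A; A=[urn,plank] B=[oval,fin] C=[crate,knob,hinge]
Tick 4: prefer B, take oval from B; A=[urn,plank] B=[fin] C=[crate,knob,hinge,oval]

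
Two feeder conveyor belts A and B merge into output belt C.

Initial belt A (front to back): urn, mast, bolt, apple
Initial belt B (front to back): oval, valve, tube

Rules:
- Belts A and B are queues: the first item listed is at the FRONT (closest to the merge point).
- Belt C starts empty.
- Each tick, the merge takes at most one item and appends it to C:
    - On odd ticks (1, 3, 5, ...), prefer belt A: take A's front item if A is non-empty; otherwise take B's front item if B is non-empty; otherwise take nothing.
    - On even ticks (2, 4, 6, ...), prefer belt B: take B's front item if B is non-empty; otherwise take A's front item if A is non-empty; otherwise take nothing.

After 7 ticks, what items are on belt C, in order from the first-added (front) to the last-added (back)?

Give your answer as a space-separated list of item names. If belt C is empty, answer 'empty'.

Tick 1: prefer A, take urn from A; A=[mast,bolt,apple] B=[oval,valve,tube] C=[urn]
Tick 2: prefer B, take oval from B; A=[mast,bolt,apple] B=[valve,tube] C=[urn,oval]
Tick 3: prefer A, take mast from A; A=[bolt,apple] B=[valve,tube] C=[urn,oval,mast]
Tick 4: prefer B, take valve from B; A=[bolt,apple] B=[tube] C=[urn,oval,mast,valve]
Tick 5: prefer A, take bolt from A; A=[apple] B=[tube] C=[urn,oval,mast,valve,bolt]
Tick 6: prefer B, take tube from B; A=[apple] B=[-] C=[urn,oval,mast,valve,bolt,tube]
Tick 7: prefer A, take apple from A; A=[-] B=[-] C=[urn,oval,mast,valve,bolt,tube,apple]

Answer: urn oval mast valve bolt tube apple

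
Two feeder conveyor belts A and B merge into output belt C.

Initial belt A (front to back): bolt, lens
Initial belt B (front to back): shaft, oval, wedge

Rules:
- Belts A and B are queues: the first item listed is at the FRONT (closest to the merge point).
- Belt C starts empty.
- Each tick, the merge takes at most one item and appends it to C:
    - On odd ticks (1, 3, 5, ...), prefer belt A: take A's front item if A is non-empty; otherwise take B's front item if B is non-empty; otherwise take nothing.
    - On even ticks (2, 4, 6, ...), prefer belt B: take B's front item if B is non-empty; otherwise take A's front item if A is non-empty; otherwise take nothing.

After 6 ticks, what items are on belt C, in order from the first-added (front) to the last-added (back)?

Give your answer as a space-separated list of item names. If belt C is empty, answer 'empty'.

Answer: bolt shaft lens oval wedge

Derivation:
Tick 1: prefer A, take bolt from A; A=[lens] B=[shaft,oval,wedge] C=[bolt]
Tick 2: prefer B, take shaft from B; A=[lens] B=[oval,wedge] C=[bolt,shaft]
Tick 3: prefer A, take lens from A; A=[-] B=[oval,wedge] C=[bolt,shaft,lens]
Tick 4: prefer B, take oval from B; A=[-] B=[wedge] C=[bolt,shaft,lens,oval]
Tick 5: prefer A, take wedge from B; A=[-] B=[-] C=[bolt,shaft,lens,oval,wedge]
Tick 6: prefer B, both empty, nothing taken; A=[-] B=[-] C=[bolt,shaft,lens,oval,wedge]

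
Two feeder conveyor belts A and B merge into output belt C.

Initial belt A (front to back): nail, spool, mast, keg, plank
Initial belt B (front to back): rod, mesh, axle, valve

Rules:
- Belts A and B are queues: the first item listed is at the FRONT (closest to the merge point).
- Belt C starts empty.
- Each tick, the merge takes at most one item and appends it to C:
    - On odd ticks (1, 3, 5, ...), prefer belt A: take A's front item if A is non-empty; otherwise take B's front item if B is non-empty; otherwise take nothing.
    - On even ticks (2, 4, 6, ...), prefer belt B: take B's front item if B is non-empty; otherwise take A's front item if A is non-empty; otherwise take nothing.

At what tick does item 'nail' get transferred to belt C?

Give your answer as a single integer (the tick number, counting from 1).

Answer: 1

Derivation:
Tick 1: prefer A, take nail from A; A=[spool,mast,keg,plank] B=[rod,mesh,axle,valve] C=[nail]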